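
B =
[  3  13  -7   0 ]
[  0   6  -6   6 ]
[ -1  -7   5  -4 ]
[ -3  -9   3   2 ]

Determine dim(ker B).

1

Row reduce to echelon form.
R3 ← R3 + (1/3)·R1: [0, -8/3, 8/3, -4]
R4 ← R4 + R1: [0, 4, -4, 2]
R3 ← R3 + (4/9)·R2: [0, 0, 0, -4/3]
R4 ← R4 − (2/3)·R2: [0, 0, 0, -2]
R4 ← R4 − (3/2)·R3: [0, 0, 0, 0]
3 nonzero rows, so rank(B) = 3.
B has 4 columns; by rank–nullity, nullity = 4 − 3 = 1.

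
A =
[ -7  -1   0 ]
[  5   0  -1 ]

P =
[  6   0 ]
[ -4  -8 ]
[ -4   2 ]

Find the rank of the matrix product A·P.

2

First compute AP:
[[-38,   8],
 [ 34,  -2]]
Now row reduce the product.
R2 ← R2 + (17/19)·R1: [0, 98/19]
2 nonzero rows, so rank(AP) = 2.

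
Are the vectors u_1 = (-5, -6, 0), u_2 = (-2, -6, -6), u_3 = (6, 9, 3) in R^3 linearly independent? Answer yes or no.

Form the matrix with these vectors as rows and row reduce.
R2 ← R2 − (2/5)·R1: [0, -18/5, -6]
R3 ← R3 + (6/5)·R1: [0, 9/5, 3]
R3 ← R3 + (1/2)·R2: [0, 0, 0]
2 nonzero rows, so the 3 vectors span a space of dimension 2.
Since 2 < 3, the vectors are linearly dependent.

no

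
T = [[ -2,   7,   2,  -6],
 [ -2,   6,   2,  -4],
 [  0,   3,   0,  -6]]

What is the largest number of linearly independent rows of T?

2

Row reduce to echelon form.
R2 ← R2 − R1: [0, -1, 0, 2]
R3 ← R3 + (3)·R2: [0, 0, 0, 0]
Echelon form has 2 nonzero rows, so rank(T) = 2.
The rank gives the maximum number of linearly independent rows: 2.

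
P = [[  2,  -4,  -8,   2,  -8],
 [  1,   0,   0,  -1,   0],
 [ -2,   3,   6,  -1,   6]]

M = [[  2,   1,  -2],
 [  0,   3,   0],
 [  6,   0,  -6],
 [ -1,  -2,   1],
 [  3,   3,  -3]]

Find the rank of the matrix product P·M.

2

First compute PM:
[[-70, -38,  70],
 [  3,   3,  -3],
 [ 51,  27, -51]]
Now row reduce the product.
R2 ← R2 + (3/70)·R1: [0, 48/35, 0]
R3 ← R3 + (51/70)·R1: [0, -24/35, 0]
R3 ← R3 + (1/2)·R2: [0, 0, 0]
2 nonzero rows, so rank(PM) = 2.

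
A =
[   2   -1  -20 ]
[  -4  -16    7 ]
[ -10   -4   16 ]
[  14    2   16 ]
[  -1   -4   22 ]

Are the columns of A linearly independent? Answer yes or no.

Row reduce A to echelon form.
R2 ← R2 + (2)·R1: [0, -18, -33]
R3 ← R3 + (5)·R1: [0, -9, -84]
R4 ← R4 − (7)·R1: [0, 9, 156]
R5 ← R5 + (1/2)·R1: [0, -9/2, 12]
R3 ← R3 − (1/2)·R2: [0, 0, -135/2]
R4 ← R4 + (1/2)·R2: [0, 0, 279/2]
R5 ← R5 − (1/4)·R2: [0, 0, 81/4]
R4 ← R4 + (31/15)·R3: [0, 0, 0]
R5 ← R5 + (3/10)·R3: [0, 0, 0]
3 pivots among 3 columns.
Every column is a pivot column, so the columns are linearly independent.

yes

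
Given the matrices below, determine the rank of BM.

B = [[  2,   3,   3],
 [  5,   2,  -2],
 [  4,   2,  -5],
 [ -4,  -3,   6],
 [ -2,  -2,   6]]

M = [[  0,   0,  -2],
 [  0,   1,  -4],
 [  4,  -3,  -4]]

First compute BM:
[[ 12,  -6, -28],
 [ -8,   8, -10],
 [-20,  17,   4],
 [ 24, -21,  -4],
 [ 24, -20, -12]]
Now row reduce the product.
R2 ← R2 + (2/3)·R1: [0, 4, -86/3]
R3 ← R3 + (5/3)·R1: [0, 7, -128/3]
R4 ← R4 − (2)·R1: [0, -9, 52]
R5 ← R5 − (2)·R1: [0, -8, 44]
R3 ← R3 − (7/4)·R2: [0, 0, 15/2]
R4 ← R4 + (9/4)·R2: [0, 0, -25/2]
R5 ← R5 + (2)·R2: [0, 0, -40/3]
R4 ← R4 + (5/3)·R3: [0, 0, 0]
R5 ← R5 + (16/9)·R3: [0, 0, 0]
3 nonzero rows, so rank(BM) = 3.

3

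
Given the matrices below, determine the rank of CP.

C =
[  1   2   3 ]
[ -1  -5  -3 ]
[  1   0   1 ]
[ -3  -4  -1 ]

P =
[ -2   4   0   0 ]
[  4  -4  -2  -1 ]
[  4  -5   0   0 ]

3

First compute CP:
[[ 18, -19,  -4,  -2],
 [-30,  31,  10,   5],
 [  2,  -1,   0,   0],
 [-14,   9,   8,   4]]
Now row reduce the product.
R2 ← R2 + (5/3)·R1: [0, -2/3, 10/3, 5/3]
R3 ← R3 − (1/9)·R1: [0, 10/9, 4/9, 2/9]
R4 ← R4 + (7/9)·R1: [0, -52/9, 44/9, 22/9]
R3 ← R3 + (5/3)·R2: [0, 0, 6, 3]
R4 ← R4 − (26/3)·R2: [0, 0, -24, -12]
R4 ← R4 + (4)·R3: [0, 0, 0, 0]
3 nonzero rows, so rank(CP) = 3.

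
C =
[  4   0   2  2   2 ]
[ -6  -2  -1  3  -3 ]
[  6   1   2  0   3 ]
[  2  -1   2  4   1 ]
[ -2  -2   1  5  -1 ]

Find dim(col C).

Row reduce to echelon form.
R2 ← R2 + (3/2)·R1: [0, -2, 2, 6, 0]
R3 ← R3 − (3/2)·R1: [0, 1, -1, -3, 0]
R4 ← R4 − (1/2)·R1: [0, -1, 1, 3, 0]
R5 ← R5 + (1/2)·R1: [0, -2, 2, 6, 0]
R3 ← R3 + (1/2)·R2: [0, 0, 0, 0, 0]
R4 ← R4 − (1/2)·R2: [0, 0, 0, 0, 0]
R5 ← R5 − R2: [0, 0, 0, 0, 0]
Echelon form has 2 nonzero rows, so rank(C) = 2.
The column space has dimension equal to the rank: 2.

2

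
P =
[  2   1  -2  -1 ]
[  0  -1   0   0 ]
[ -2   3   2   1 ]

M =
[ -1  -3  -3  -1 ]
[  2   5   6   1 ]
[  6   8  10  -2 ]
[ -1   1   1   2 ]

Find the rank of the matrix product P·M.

First compute PM:
[[-11, -18, -21,   1],
 [ -2,  -5,  -6,  -1],
 [ 19,  38,  45,   3]]
Now row reduce the product.
R2 ← R2 − (2/11)·R1: [0, -19/11, -24/11, -13/11]
R3 ← R3 + (19/11)·R1: [0, 76/11, 96/11, 52/11]
R3 ← R3 + (4)·R2: [0, 0, 0, 0]
2 nonzero rows, so rank(PM) = 2.

2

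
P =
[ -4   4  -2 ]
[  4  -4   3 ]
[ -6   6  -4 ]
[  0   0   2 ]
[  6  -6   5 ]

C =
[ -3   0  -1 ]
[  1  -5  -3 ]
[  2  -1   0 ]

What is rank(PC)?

First compute PC:
[[ 12, -18,  -8],
 [-10,  17,   8],
 [ 16, -26, -12],
 [  4,  -2,   0],
 [-14,  25,  12]]
Now row reduce the product.
R2 ← R2 + (5/6)·R1: [0, 2, 4/3]
R3 ← R3 − (4/3)·R1: [0, -2, -4/3]
R4 ← R4 − (1/3)·R1: [0, 4, 8/3]
R5 ← R5 + (7/6)·R1: [0, 4, 8/3]
R3 ← R3 + R2: [0, 0, 0]
R4 ← R4 − (2)·R2: [0, 0, 0]
R5 ← R5 − (2)·R2: [0, 0, 0]
2 nonzero rows, so rank(PC) = 2.

2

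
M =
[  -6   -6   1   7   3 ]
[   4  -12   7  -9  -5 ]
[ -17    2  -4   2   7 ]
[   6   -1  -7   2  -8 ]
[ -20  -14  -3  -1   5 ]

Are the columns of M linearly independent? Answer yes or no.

yes

Row reduce M to echelon form.
R2 ← R2 + (2/3)·R1: [0, -16, 23/3, -13/3, -3]
R3 ← R3 − (17/6)·R1: [0, 19, -41/6, -107/6, -3/2]
R4 ← R4 + R1: [0, -7, -6, 9, -5]
R5 ← R5 − (10/3)·R1: [0, 6, -19/3, -73/3, -5]
R3 ← R3 + (19/16)·R2: [0, 0, 109/48, -1103/48, -81/16]
R4 ← R4 − (7/16)·R2: [0, 0, -449/48, 523/48, -59/16]
R5 ← R5 + (3/8)·R2: [0, 0, -83/24, -623/24, -49/8]
R4 ← R4 + (449/109)·R3: [0, 0, 0, -9130/109, -2675/109]
R5 ← R5 + (166/109)·R3: [0, 0, 0, -6644/109, -1508/109]
R5 ← R5 − (302/415)·R4: [0, 0, 0, 0, 334/83]
5 pivots among 5 columns.
Every column is a pivot column, so the columns are linearly independent.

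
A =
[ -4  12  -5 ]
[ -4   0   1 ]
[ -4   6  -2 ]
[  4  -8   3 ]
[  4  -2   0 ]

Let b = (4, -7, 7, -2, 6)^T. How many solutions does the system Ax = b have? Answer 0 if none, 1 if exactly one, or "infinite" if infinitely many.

0

Row reduce the augmented matrix [A | b].
R2 ← R2 − R1: [0, -12, 6, -11]
R3 ← R3 − R1: [0, -6, 3, 3]
R4 ← R4 + R1: [0, 4, -2, 2]
R5 ← R5 + R1: [0, 10, -5, 10]
R3 ← R3 − (1/2)·R2: [0, 0, 0, 17/2]
R4 ← R4 + (1/3)·R2: [0, 0, 0, -5/3]
R5 ← R5 + (5/6)·R2: [0, 0, 0, 5/6]
R4 ← R4 + (10/51)·R3: [0, 0, 0, 0]
R5 ← R5 − (5/51)·R3: [0, 0, 0, 0]
The echelon form has 3 nonzero rows; the last pivot sits in the augmented column, so rank(A) = 2 but rank([A|b]) = 3.
Since the ranks differ, the system is inconsistent.
It has no solutions.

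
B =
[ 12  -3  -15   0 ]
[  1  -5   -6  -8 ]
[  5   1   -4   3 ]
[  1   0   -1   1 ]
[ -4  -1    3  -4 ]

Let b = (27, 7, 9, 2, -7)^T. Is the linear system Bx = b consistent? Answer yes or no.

yes

Row reduce the augmented matrix [B | b].
R2 ← R2 − (1/12)·R1: [0, -19/4, -19/4, -8, 19/4]
R3 ← R3 − (5/12)·R1: [0, 9/4, 9/4, 3, -9/4]
R4 ← R4 − (1/12)·R1: [0, 1/4, 1/4, 1, -1/4]
R5 ← R5 + (1/3)·R1: [0, -2, -2, -4, 2]
R3 ← R3 + (9/19)·R2: [0, 0, 0, -15/19, 0]
R4 ← R4 + (1/19)·R2: [0, 0, 0, 11/19, 0]
R5 ← R5 − (8/19)·R2: [0, 0, 0, -12/19, 0]
R4 ← R4 + (11/15)·R3: [0, 0, 0, 0, 0]
R5 ← R5 − (4/5)·R3: [0, 0, 0, 0, 0]
The echelon form has 3 nonzero rows, and every pivot lies in the first 4 columns, so rank(B) = rank([B|b]) = 3.
The system is consistent.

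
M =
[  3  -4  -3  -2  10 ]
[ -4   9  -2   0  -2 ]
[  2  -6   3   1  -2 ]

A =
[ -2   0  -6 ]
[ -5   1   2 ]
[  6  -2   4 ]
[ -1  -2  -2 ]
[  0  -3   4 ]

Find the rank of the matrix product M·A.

3

First compute MA:
[[ -2, -24,   6],
 [-49,  19,  26],
 [ 43,  -8, -22]]
Now row reduce the product.
R2 ← R2 − (49/2)·R1: [0, 607, -121]
R3 ← R3 + (43/2)·R1: [0, -524, 107]
R3 ← R3 + (524/607)·R2: [0, 0, 1545/607]
3 nonzero rows, so rank(MA) = 3.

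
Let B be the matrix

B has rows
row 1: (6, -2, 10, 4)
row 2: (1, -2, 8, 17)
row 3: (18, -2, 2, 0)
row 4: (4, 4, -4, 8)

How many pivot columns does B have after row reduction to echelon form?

4

Row reduce to echelon form.
R2 ← R2 − (1/6)·R1: [0, -5/3, 19/3, 49/3]
R3 ← R3 − (3)·R1: [0, 4, -28, -12]
R4 ← R4 − (2/3)·R1: [0, 16/3, -32/3, 16/3]
R3 ← R3 + (12/5)·R2: [0, 0, -64/5, 136/5]
R4 ← R4 + (16/5)·R2: [0, 0, 48/5, 288/5]
R4 ← R4 + (3/4)·R3: [0, 0, 0, 78]
Echelon form has 4 nonzero rows, so rank(B) = 4.
Each nonzero row contributes one pivot column: 4 pivot columns.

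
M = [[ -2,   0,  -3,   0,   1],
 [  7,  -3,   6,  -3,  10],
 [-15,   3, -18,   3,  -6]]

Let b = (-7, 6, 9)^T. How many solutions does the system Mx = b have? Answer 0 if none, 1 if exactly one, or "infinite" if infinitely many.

Row reduce the augmented matrix [M | b].
R2 ← R2 + (7/2)·R1: [0, -3, -9/2, -3, 27/2, -37/2]
R3 ← R3 − (15/2)·R1: [0, 3, 9/2, 3, -27/2, 123/2]
R3 ← R3 + R2: [0, 0, 0, 0, 0, 43]
The echelon form has 3 nonzero rows; the last pivot sits in the augmented column, so rank(M) = 2 but rank([M|b]) = 3.
Since the ranks differ, the system is inconsistent.
It has no solutions.

0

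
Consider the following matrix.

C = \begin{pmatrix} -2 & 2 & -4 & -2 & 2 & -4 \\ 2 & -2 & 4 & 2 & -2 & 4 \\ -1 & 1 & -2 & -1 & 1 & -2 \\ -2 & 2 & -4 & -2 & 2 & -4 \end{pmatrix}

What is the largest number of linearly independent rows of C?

Row reduce to echelon form.
R2 ← R2 + R1: [0, 0, 0, 0, 0, 0]
R3 ← R3 − (1/2)·R1: [0, 0, 0, 0, 0, 0]
R4 ← R4 − R1: [0, 0, 0, 0, 0, 0]
Echelon form has 1 nonzero row, so rank(C) = 1.
The rank gives the maximum number of linearly independent rows: 1.

1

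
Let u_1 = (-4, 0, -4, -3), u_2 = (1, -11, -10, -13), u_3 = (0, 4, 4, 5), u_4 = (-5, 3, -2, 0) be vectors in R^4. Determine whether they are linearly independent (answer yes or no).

no

Form the matrix with these vectors as rows and row reduce.
R2 ← R2 + (1/4)·R1: [0, -11, -11, -55/4]
R4 ← R4 − (5/4)·R1: [0, 3, 3, 15/4]
R3 ← R3 + (4/11)·R2: [0, 0, 0, 0]
R4 ← R4 + (3/11)·R2: [0, 0, 0, 0]
2 nonzero rows, so the 4 vectors span a space of dimension 2.
Since 2 < 4, the vectors are linearly dependent.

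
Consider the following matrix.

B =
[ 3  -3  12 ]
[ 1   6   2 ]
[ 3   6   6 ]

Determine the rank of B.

3

Row reduce to echelon form.
R2 ← R2 − (1/3)·R1: [0, 7, -2]
R3 ← R3 − R1: [0, 9, -6]
R3 ← R3 − (9/7)·R2: [0, 0, -24/7]
Echelon form has 3 nonzero rows, so rank(B) = 3.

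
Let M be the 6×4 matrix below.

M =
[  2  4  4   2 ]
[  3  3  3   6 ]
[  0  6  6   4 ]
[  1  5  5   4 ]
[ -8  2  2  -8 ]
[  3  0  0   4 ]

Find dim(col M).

3

Row reduce to echelon form.
R2 ← R2 − (3/2)·R1: [0, -3, -3, 3]
R4 ← R4 − (1/2)·R1: [0, 3, 3, 3]
R5 ← R5 + (4)·R1: [0, 18, 18, 0]
R6 ← R6 − (3/2)·R1: [0, -6, -6, 1]
R3 ← R3 + (2)·R2: [0, 0, 0, 10]
R4 ← R4 + R2: [0, 0, 0, 6]
R5 ← R5 + (6)·R2: [0, 0, 0, 18]
R6 ← R6 − (2)·R2: [0, 0, 0, -5]
R4 ← R4 − (3/5)·R3: [0, 0, 0, 0]
R5 ← R5 − (9/5)·R3: [0, 0, 0, 0]
R6 ← R6 + (1/2)·R3: [0, 0, 0, 0]
Echelon form has 3 nonzero rows, so rank(M) = 3.
The column space has dimension equal to the rank: 3.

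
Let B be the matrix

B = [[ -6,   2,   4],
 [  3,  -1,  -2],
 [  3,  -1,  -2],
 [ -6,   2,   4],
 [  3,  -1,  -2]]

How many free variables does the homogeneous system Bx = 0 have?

2

Row reduce to echelon form.
R2 ← R2 + (1/2)·R1: [0, 0, 0]
R3 ← R3 + (1/2)·R1: [0, 0, 0]
R4 ← R4 − R1: [0, 0, 0]
R5 ← R5 + (1/2)·R1: [0, 0, 0]
1 nonzero row, so rank(B) = 1.
B has 3 columns; by rank–nullity, nullity = 3 − 1 = 2.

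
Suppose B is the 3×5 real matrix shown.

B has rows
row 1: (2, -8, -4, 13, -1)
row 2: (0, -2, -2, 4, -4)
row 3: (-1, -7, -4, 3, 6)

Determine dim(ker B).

2

Row reduce to echelon form.
R3 ← R3 + (1/2)·R1: [0, -11, -6, 19/2, 11/2]
R3 ← R3 − (11/2)·R2: [0, 0, 5, -25/2, 55/2]
3 nonzero rows, so rank(B) = 3.
B has 5 columns; by rank–nullity, nullity = 5 − 3 = 2.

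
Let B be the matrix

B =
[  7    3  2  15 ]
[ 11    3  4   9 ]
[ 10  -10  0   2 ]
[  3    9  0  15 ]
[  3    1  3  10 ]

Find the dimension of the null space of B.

Row reduce to echelon form.
R2 ← R2 − (11/7)·R1: [0, -12/7, 6/7, -102/7]
R3 ← R3 − (10/7)·R1: [0, -100/7, -20/7, -136/7]
R4 ← R4 − (3/7)·R1: [0, 54/7, -6/7, 60/7]
R5 ← R5 − (3/7)·R1: [0, -2/7, 15/7, 25/7]
R3 ← R3 − (25/3)·R2: [0, 0, -10, 102]
R4 ← R4 + (9/2)·R2: [0, 0, 3, -57]
R5 ← R5 − (1/6)·R2: [0, 0, 2, 6]
R4 ← R4 + (3/10)·R3: [0, 0, 0, -132/5]
R5 ← R5 + (1/5)·R3: [0, 0, 0, 132/5]
R5 ← R5 + R4: [0, 0, 0, 0]
4 nonzero rows, so rank(B) = 4.
B has 4 columns; by rank–nullity, nullity = 4 − 4 = 0.

0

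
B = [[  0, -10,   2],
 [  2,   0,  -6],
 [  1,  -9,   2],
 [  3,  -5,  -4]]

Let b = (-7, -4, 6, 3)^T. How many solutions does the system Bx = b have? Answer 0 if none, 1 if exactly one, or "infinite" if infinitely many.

Row reduce the augmented matrix [B | b].
Swap R1 ↔ R2
R3 ← R3 − (1/2)·R1: [0, -9, 5, 8]
R4 ← R4 − (3/2)·R1: [0, -5, 5, 9]
R3 ← R3 − (9/10)·R2: [0, 0, 16/5, 143/10]
R4 ← R4 − (1/2)·R2: [0, 0, 4, 25/2]
R4 ← R4 − (5/4)·R3: [0, 0, 0, -43/8]
The echelon form has 4 nonzero rows; the last pivot sits in the augmented column, so rank(B) = 3 but rank([B|b]) = 4.
Since the ranks differ, the system is inconsistent.
It has no solutions.

0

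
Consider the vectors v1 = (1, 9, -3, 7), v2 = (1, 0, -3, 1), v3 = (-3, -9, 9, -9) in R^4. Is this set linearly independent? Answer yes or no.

no

Form the matrix with these vectors as rows and row reduce.
R2 ← R2 − R1: [0, -9, 0, -6]
R3 ← R3 + (3)·R1: [0, 18, 0, 12]
R3 ← R3 + (2)·R2: [0, 0, 0, 0]
2 nonzero rows, so the 3 vectors span a space of dimension 2.
Since 2 < 3, the vectors are linearly dependent.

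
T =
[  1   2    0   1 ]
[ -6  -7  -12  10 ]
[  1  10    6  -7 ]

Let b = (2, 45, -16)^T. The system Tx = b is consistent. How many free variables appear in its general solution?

1

Row reduce the augmented matrix [T | b].
R2 ← R2 + (6)·R1: [0, 5, -12, 16, 57]
R3 ← R3 − R1: [0, 8, 6, -8, -18]
R3 ← R3 − (8/5)·R2: [0, 0, 126/5, -168/5, -546/5]
The echelon form has 3 nonzero rows, and every pivot lies in the first 4 columns, so rank(T) = rank([T|b]) = 3.
The system is consistent.
Free variables = (unknowns) − (rank) = 4 − 3 = 1.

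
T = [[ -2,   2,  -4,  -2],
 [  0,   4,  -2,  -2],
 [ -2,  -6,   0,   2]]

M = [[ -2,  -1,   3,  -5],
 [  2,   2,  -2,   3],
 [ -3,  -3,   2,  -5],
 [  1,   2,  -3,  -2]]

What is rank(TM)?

First compute TM:
[[ 18,  14, -12,  40],
 [ 12,  10,  -6,  26],
 [ -6,  -6,   0, -12]]
Now row reduce the product.
R2 ← R2 − (2/3)·R1: [0, 2/3, 2, -2/3]
R3 ← R3 + (1/3)·R1: [0, -4/3, -4, 4/3]
R3 ← R3 + (2)·R2: [0, 0, 0, 0]
2 nonzero rows, so rank(TM) = 2.

2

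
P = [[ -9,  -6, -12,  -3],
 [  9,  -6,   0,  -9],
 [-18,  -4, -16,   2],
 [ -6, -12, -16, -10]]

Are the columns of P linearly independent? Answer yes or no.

no

Row reduce P to echelon form.
R2 ← R2 + R1: [0, -12, -12, -12]
R3 ← R3 − (2)·R1: [0, 8, 8, 8]
R4 ← R4 − (2/3)·R1: [0, -8, -8, -8]
R3 ← R3 + (2/3)·R2: [0, 0, 0, 0]
R4 ← R4 − (2/3)·R2: [0, 0, 0, 0]
2 pivots among 4 columns.
Only 2 < 4 pivot columns, so the columns are linearly dependent.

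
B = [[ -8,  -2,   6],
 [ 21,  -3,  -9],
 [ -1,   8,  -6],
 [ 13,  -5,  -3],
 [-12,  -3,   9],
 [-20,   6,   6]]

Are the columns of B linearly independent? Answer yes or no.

Row reduce B to echelon form.
R2 ← R2 + (21/8)·R1: [0, -33/4, 27/4]
R3 ← R3 − (1/8)·R1: [0, 33/4, -27/4]
R4 ← R4 + (13/8)·R1: [0, -33/4, 27/4]
R5 ← R5 − (3/2)·R1: [0, 0, 0]
R6 ← R6 − (5/2)·R1: [0, 11, -9]
R3 ← R3 + R2: [0, 0, 0]
R4 ← R4 − R2: [0, 0, 0]
R6 ← R6 + (4/3)·R2: [0, 0, 0]
2 pivots among 3 columns.
Only 2 < 3 pivot columns, so the columns are linearly dependent.

no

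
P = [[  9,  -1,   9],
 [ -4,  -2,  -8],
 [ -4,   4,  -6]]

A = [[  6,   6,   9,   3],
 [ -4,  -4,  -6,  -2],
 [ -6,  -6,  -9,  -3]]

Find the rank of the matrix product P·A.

1

First compute PA:
[[  4,   4,   6,   2],
 [ 32,  32,  48,  16],
 [ -4,  -4,  -6,  -2]]
Now row reduce the product.
R2 ← R2 − (8)·R1: [0, 0, 0, 0]
R3 ← R3 + R1: [0, 0, 0, 0]
1 nonzero row, so rank(PA) = 1.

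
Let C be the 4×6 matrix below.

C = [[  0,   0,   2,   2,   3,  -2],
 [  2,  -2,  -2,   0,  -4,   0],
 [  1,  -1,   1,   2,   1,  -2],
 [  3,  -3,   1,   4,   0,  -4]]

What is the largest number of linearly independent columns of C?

2

Row reduce to echelon form.
Swap R1 ↔ R2
R3 ← R3 − (1/2)·R1: [0, 0, 2, 2, 3, -2]
R4 ← R4 − (3/2)·R1: [0, 0, 4, 4, 6, -4]
R3 ← R3 − R2: [0, 0, 0, 0, 0, 0]
R4 ← R4 − (2)·R2: [0, 0, 0, 0, 0, 0]
Echelon form has 2 nonzero rows, so rank(C) = 2.
The rank gives the maximum number of linearly independent columns: 2.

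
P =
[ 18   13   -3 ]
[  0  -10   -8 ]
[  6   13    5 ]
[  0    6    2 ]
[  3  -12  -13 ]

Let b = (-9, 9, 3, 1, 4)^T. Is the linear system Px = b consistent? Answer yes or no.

Row reduce the augmented matrix [P | b].
R3 ← R3 − (1/3)·R1: [0, 26/3, 6, 6]
R5 ← R5 − (1/6)·R1: [0, -85/6, -25/2, 11/2]
R3 ← R3 + (13/15)·R2: [0, 0, -14/15, 69/5]
R4 ← R4 + (3/5)·R2: [0, 0, -14/5, 32/5]
R5 ← R5 − (17/12)·R2: [0, 0, -7/6, -29/4]
R4 ← R4 − (3)·R3: [0, 0, 0, -35]
R5 ← R5 − (5/4)·R3: [0, 0, 0, -49/2]
R5 ← R5 − (7/10)·R4: [0, 0, 0, 0]
The echelon form has 4 nonzero rows; the last pivot sits in the augmented column, so rank(P) = 3 but rank([P|b]) = 4.
Since the ranks differ, the system is inconsistent.

no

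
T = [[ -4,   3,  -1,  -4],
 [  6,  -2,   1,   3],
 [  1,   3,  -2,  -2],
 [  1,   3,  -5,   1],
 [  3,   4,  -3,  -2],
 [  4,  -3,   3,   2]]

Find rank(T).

3

Row reduce to echelon form.
R2 ← R2 + (3/2)·R1: [0, 5/2, -1/2, -3]
R3 ← R3 + (1/4)·R1: [0, 15/4, -9/4, -3]
R4 ← R4 + (1/4)·R1: [0, 15/4, -21/4, 0]
R5 ← R5 + (3/4)·R1: [0, 25/4, -15/4, -5]
R6 ← R6 + R1: [0, 0, 2, -2]
R3 ← R3 − (3/2)·R2: [0, 0, -3/2, 3/2]
R4 ← R4 − (3/2)·R2: [0, 0, -9/2, 9/2]
R5 ← R5 − (5/2)·R2: [0, 0, -5/2, 5/2]
R4 ← R4 − (3)·R3: [0, 0, 0, 0]
R5 ← R5 − (5/3)·R3: [0, 0, 0, 0]
R6 ← R6 + (4/3)·R3: [0, 0, 0, 0]
Echelon form has 3 nonzero rows, so rank(T) = 3.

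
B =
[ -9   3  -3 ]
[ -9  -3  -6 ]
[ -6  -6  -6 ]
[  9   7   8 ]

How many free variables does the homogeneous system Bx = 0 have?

Row reduce to echelon form.
R2 ← R2 − R1: [0, -6, -3]
R3 ← R3 − (2/3)·R1: [0, -8, -4]
R4 ← R4 + R1: [0, 10, 5]
R3 ← R3 − (4/3)·R2: [0, 0, 0]
R4 ← R4 + (5/3)·R2: [0, 0, 0]
2 nonzero rows, so rank(B) = 2.
B has 3 columns; by rank–nullity, nullity = 3 − 2 = 1.

1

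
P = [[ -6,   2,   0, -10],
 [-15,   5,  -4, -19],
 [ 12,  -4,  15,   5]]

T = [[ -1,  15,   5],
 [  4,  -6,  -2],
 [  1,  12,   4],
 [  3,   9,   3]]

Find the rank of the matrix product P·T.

First compute PT:
[[-16, -192, -64],
 [-26, -474, -158],
 [  2, 429, 143]]
Now row reduce the product.
R2 ← R2 − (13/8)·R1: [0, -162, -54]
R3 ← R3 + (1/8)·R1: [0, 405, 135]
R3 ← R3 + (5/2)·R2: [0, 0, 0]
2 nonzero rows, so rank(PT) = 2.

2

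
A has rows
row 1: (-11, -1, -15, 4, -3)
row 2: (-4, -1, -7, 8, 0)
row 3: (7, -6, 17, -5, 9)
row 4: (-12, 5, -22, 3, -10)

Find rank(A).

Row reduce to echelon form.
R2 ← R2 − (4/11)·R1: [0, -7/11, -17/11, 72/11, 12/11]
R3 ← R3 + (7/11)·R1: [0, -73/11, 82/11, -27/11, 78/11]
R4 ← R4 − (12/11)·R1: [0, 67/11, -62/11, -15/11, -74/11]
R3 ← R3 − (73/7)·R2: [0, 0, 165/7, -495/7, -30/7]
R4 ← R4 + (67/7)·R2: [0, 0, -143/7, 429/7, 26/7]
R4 ← R4 + (13/15)·R3: [0, 0, 0, 0, 0]
Echelon form has 3 nonzero rows, so rank(A) = 3.

3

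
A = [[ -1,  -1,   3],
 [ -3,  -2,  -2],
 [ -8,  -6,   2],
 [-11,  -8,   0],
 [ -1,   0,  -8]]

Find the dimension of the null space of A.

1

Row reduce to echelon form.
R2 ← R2 − (3)·R1: [0, 1, -11]
R3 ← R3 − (8)·R1: [0, 2, -22]
R4 ← R4 − (11)·R1: [0, 3, -33]
R5 ← R5 − R1: [0, 1, -11]
R3 ← R3 − (2)·R2: [0, 0, 0]
R4 ← R4 − (3)·R2: [0, 0, 0]
R5 ← R5 − R2: [0, 0, 0]
2 nonzero rows, so rank(A) = 2.
A has 3 columns; by rank–nullity, nullity = 3 − 2 = 1.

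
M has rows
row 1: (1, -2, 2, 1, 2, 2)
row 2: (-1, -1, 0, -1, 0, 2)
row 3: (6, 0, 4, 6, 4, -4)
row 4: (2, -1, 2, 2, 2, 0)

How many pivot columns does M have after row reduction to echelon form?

2

Row reduce to echelon form.
R2 ← R2 + R1: [0, -3, 2, 0, 2, 4]
R3 ← R3 − (6)·R1: [0, 12, -8, 0, -8, -16]
R4 ← R4 − (2)·R1: [0, 3, -2, 0, -2, -4]
R3 ← R3 + (4)·R2: [0, 0, 0, 0, 0, 0]
R4 ← R4 + R2: [0, 0, 0, 0, 0, 0]
Echelon form has 2 nonzero rows, so rank(M) = 2.
Each nonzero row contributes one pivot column: 2 pivot columns.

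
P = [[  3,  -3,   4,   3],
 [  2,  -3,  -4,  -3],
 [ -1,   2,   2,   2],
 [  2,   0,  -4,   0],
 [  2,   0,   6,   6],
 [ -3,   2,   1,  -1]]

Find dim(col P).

3

Row reduce to echelon form.
R2 ← R2 − (2/3)·R1: [0, -1, -20/3, -5]
R3 ← R3 + (1/3)·R1: [0, 1, 10/3, 3]
R4 ← R4 − (2/3)·R1: [0, 2, -20/3, -2]
R5 ← R5 − (2/3)·R1: [0, 2, 10/3, 4]
R6 ← R6 + R1: [0, -1, 5, 2]
R3 ← R3 + R2: [0, 0, -10/3, -2]
R4 ← R4 + (2)·R2: [0, 0, -20, -12]
R5 ← R5 + (2)·R2: [0, 0, -10, -6]
R6 ← R6 − R2: [0, 0, 35/3, 7]
R4 ← R4 − (6)·R3: [0, 0, 0, 0]
R5 ← R5 − (3)·R3: [0, 0, 0, 0]
R6 ← R6 + (7/2)·R3: [0, 0, 0, 0]
Echelon form has 3 nonzero rows, so rank(P) = 3.
The column space has dimension equal to the rank: 3.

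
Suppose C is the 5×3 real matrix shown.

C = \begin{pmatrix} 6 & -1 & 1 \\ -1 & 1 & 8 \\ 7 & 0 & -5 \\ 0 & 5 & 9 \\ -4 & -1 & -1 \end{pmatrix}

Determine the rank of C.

Row reduce to echelon form.
R2 ← R2 + (1/6)·R1: [0, 5/6, 49/6]
R3 ← R3 − (7/6)·R1: [0, 7/6, -37/6]
R5 ← R5 + (2/3)·R1: [0, -5/3, -1/3]
R3 ← R3 − (7/5)·R2: [0, 0, -88/5]
R4 ← R4 − (6)·R2: [0, 0, -40]
R5 ← R5 + (2)·R2: [0, 0, 16]
R4 ← R4 − (25/11)·R3: [0, 0, 0]
R5 ← R5 + (10/11)·R3: [0, 0, 0]
Echelon form has 3 nonzero rows, so rank(C) = 3.

3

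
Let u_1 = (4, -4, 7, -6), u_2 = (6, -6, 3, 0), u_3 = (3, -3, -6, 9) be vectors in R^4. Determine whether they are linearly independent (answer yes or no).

no

Form the matrix with these vectors as rows and row reduce.
R2 ← R2 − (3/2)·R1: [0, 0, -15/2, 9]
R3 ← R3 − (3/4)·R1: [0, 0, -45/4, 27/2]
R3 ← R3 − (3/2)·R2: [0, 0, 0, 0]
2 nonzero rows, so the 3 vectors span a space of dimension 2.
Since 2 < 3, the vectors are linearly dependent.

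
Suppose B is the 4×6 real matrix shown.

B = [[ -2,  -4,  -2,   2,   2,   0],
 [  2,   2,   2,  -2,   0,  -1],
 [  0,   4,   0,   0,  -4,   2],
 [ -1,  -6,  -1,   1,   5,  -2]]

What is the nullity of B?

4

Row reduce to echelon form.
R2 ← R2 + R1: [0, -2, 0, 0, 2, -1]
R4 ← R4 − (1/2)·R1: [0, -4, 0, 0, 4, -2]
R3 ← R3 + (2)·R2: [0, 0, 0, 0, 0, 0]
R4 ← R4 − (2)·R2: [0, 0, 0, 0, 0, 0]
2 nonzero rows, so rank(B) = 2.
B has 6 columns; by rank–nullity, nullity = 6 − 2 = 4.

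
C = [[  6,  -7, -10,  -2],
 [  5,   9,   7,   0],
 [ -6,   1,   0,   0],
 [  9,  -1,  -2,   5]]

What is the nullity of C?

0

Row reduce to echelon form.
R2 ← R2 − (5/6)·R1: [0, 89/6, 46/3, 5/3]
R3 ← R3 + R1: [0, -6, -10, -2]
R4 ← R4 − (3/2)·R1: [0, 19/2, 13, 8]
R3 ← R3 + (36/89)·R2: [0, 0, -338/89, -118/89]
R4 ← R4 − (57/89)·R2: [0, 0, 283/89, 617/89]
R4 ← R4 + (283/338)·R3: [0, 0, 0, 984/169]
4 nonzero rows, so rank(C) = 4.
C has 4 columns; by rank–nullity, nullity = 4 − 4 = 0.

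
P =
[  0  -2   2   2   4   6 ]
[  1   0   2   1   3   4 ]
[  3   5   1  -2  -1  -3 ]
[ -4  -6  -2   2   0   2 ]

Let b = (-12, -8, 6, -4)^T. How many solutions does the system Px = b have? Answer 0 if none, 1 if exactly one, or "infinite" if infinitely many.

Row reduce the augmented matrix [P | b].
Swap R1 ↔ R2
R3 ← R3 − (3)·R1: [0, 5, -5, -5, -10, -15, 30]
R4 ← R4 + (4)·R1: [0, -6, 6, 6, 12, 18, -36]
R3 ← R3 + (5/2)·R2: [0, 0, 0, 0, 0, 0, 0]
R4 ← R4 − (3)·R2: [0, 0, 0, 0, 0, 0, 0]
The echelon form has 2 nonzero rows, and every pivot lies in the first 6 columns, so rank(P) = rank([P|b]) = 2.
The system is consistent.
rank = 2 < 6 unknowns, so there are infinitely many solutions.

infinite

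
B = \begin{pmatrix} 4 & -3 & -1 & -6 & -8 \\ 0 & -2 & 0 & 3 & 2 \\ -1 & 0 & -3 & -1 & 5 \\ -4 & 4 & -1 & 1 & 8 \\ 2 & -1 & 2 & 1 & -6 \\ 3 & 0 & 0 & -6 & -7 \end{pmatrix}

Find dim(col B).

Row reduce to echelon form.
R3 ← R3 + (1/4)·R1: [0, -3/4, -13/4, -5/2, 3]
R4 ← R4 + R1: [0, 1, -2, -5, 0]
R5 ← R5 − (1/2)·R1: [0, 1/2, 5/2, 4, -2]
R6 ← R6 − (3/4)·R1: [0, 9/4, 3/4, -3/2, -1]
R3 ← R3 − (3/8)·R2: [0, 0, -13/4, -29/8, 9/4]
R4 ← R4 + (1/2)·R2: [0, 0, -2, -7/2, 1]
R5 ← R5 + (1/4)·R2: [0, 0, 5/2, 19/4, -3/2]
R6 ← R6 + (9/8)·R2: [0, 0, 3/4, 15/8, 5/4]
R4 ← R4 − (8/13)·R3: [0, 0, 0, -33/26, -5/13]
R5 ← R5 + (10/13)·R3: [0, 0, 0, 51/26, 3/13]
R6 ← R6 + (3/13)·R3: [0, 0, 0, 27/26, 23/13]
R5 ← R5 + (17/11)·R4: [0, 0, 0, 0, -4/11]
R6 ← R6 + (9/11)·R4: [0, 0, 0, 0, 16/11]
R6 ← R6 + (4)·R5: [0, 0, 0, 0, 0]
Echelon form has 5 nonzero rows, so rank(B) = 5.
The column space has dimension equal to the rank: 5.

5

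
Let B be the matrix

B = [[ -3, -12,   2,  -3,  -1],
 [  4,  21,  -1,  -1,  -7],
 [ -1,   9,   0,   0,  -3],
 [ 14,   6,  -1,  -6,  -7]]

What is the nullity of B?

Row reduce to echelon form.
R2 ← R2 + (4/3)·R1: [0, 5, 5/3, -5, -25/3]
R3 ← R3 − (1/3)·R1: [0, 13, -2/3, 1, -8/3]
R4 ← R4 + (14/3)·R1: [0, -50, 25/3, -20, -35/3]
R3 ← R3 − (13/5)·R2: [0, 0, -5, 14, 19]
R4 ← R4 + (10)·R2: [0, 0, 25, -70, -95]
R4 ← R4 + (5)·R3: [0, 0, 0, 0, 0]
3 nonzero rows, so rank(B) = 3.
B has 5 columns; by rank–nullity, nullity = 5 − 3 = 2.

2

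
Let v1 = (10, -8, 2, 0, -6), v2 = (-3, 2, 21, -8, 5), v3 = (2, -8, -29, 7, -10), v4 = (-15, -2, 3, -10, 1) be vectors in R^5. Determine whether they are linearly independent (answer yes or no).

no

Form the matrix with these vectors as rows and row reduce.
R2 ← R2 + (3/10)·R1: [0, -2/5, 108/5, -8, 16/5]
R3 ← R3 − (1/5)·R1: [0, -32/5, -147/5, 7, -44/5]
R4 ← R4 + (3/2)·R1: [0, -14, 6, -10, -8]
R3 ← R3 − (16)·R2: [0, 0, -375, 135, -60]
R4 ← R4 − (35)·R2: [0, 0, -750, 270, -120]
R4 ← R4 − (2)·R3: [0, 0, 0, 0, 0]
3 nonzero rows, so the 4 vectors span a space of dimension 3.
Since 3 < 4, the vectors are linearly dependent.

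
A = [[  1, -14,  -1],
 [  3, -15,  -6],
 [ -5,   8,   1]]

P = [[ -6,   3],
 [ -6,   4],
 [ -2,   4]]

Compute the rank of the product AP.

2

First compute AP:
[[ 80, -57],
 [ 84, -75],
 [-20,  21]]
Now row reduce the product.
R2 ← R2 − (21/20)·R1: [0, -303/20]
R3 ← R3 + (1/4)·R1: [0, 27/4]
R3 ← R3 + (45/101)·R2: [0, 0]
2 nonzero rows, so rank(AP) = 2.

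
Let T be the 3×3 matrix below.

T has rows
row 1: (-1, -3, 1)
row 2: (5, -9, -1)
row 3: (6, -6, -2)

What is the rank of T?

Row reduce to echelon form.
R2 ← R2 + (5)·R1: [0, -24, 4]
R3 ← R3 + (6)·R1: [0, -24, 4]
R3 ← R3 − R2: [0, 0, 0]
Echelon form has 2 nonzero rows, so rank(T) = 2.

2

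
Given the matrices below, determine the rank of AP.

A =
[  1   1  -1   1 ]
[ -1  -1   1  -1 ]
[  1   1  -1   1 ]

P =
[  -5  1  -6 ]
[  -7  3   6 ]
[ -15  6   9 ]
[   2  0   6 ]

First compute AP:
[[  5,  -2,  -3],
 [ -5,   2,   3],
 [  5,  -2,  -3]]
Now row reduce the product.
R2 ← R2 + R1: [0, 0, 0]
R3 ← R3 − R1: [0, 0, 0]
1 nonzero row, so rank(AP) = 1.

1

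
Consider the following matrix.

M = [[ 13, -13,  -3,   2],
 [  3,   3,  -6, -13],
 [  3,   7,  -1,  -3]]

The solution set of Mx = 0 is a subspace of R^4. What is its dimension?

Row reduce to echelon form.
R2 ← R2 − (3/13)·R1: [0, 6, -69/13, -175/13]
R3 ← R3 − (3/13)·R1: [0, 10, -4/13, -45/13]
R3 ← R3 − (5/3)·R2: [0, 0, 111/13, 740/39]
3 nonzero rows, so rank(M) = 3.
M has 4 columns; by rank–nullity, nullity = 4 − 3 = 1.

1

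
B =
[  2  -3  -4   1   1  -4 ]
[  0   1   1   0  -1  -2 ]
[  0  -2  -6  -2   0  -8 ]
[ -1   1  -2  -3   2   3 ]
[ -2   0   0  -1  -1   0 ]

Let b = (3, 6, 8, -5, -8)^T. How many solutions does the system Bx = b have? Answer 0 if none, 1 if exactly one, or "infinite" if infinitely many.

0

Row reduce the augmented matrix [B | b].
R4 ← R4 + (1/2)·R1: [0, -1/2, -4, -5/2, 5/2, 1, -7/2]
R5 ← R5 + R1: [0, -3, -4, 0, 0, -4, -5]
R3 ← R3 + (2)·R2: [0, 0, -4, -2, -2, -12, 20]
R4 ← R4 + (1/2)·R2: [0, 0, -7/2, -5/2, 2, 0, -1/2]
R5 ← R5 + (3)·R2: [0, 0, -1, 0, -3, -10, 13]
R4 ← R4 − (7/8)·R3: [0, 0, 0, -3/4, 15/4, 21/2, -18]
R5 ← R5 − (1/4)·R3: [0, 0, 0, 1/2, -5/2, -7, 8]
R5 ← R5 + (2/3)·R4: [0, 0, 0, 0, 0, 0, -4]
The echelon form has 5 nonzero rows; the last pivot sits in the augmented column, so rank(B) = 4 but rank([B|b]) = 5.
Since the ranks differ, the system is inconsistent.
It has no solutions.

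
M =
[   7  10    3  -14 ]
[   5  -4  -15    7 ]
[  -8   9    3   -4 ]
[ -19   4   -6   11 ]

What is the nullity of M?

0

Row reduce to echelon form.
R2 ← R2 − (5/7)·R1: [0, -78/7, -120/7, 17]
R3 ← R3 + (8/7)·R1: [0, 143/7, 45/7, -20]
R4 ← R4 + (19/7)·R1: [0, 218/7, 15/7, -27]
R3 ← R3 + (11/6)·R2: [0, 0, -25, 67/6]
R4 ← R4 + (109/39)·R2: [0, 0, -595/13, 800/39]
R4 ← R4 − (119/65)·R3: [0, 0, 0, 9/130]
4 nonzero rows, so rank(M) = 4.
M has 4 columns; by rank–nullity, nullity = 4 − 4 = 0.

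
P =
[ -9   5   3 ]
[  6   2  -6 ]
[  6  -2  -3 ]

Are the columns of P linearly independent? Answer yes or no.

Row reduce P to echelon form.
R2 ← R2 + (2/3)·R1: [0, 16/3, -4]
R3 ← R3 + (2/3)·R1: [0, 4/3, -1]
R3 ← R3 − (1/4)·R2: [0, 0, 0]
2 pivots among 3 columns.
Only 2 < 3 pivot columns, so the columns are linearly dependent.

no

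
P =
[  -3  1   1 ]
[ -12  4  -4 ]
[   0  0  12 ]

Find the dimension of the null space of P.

1

Row reduce to echelon form.
R2 ← R2 − (4)·R1: [0, 0, -8]
R3 ← R3 + (3/2)·R2: [0, 0, 0]
2 nonzero rows, so rank(P) = 2.
P has 3 columns; by rank–nullity, nullity = 3 − 2 = 1.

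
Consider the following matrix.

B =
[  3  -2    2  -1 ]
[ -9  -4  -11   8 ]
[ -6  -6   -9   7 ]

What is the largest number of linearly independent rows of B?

2

Row reduce to echelon form.
R2 ← R2 + (3)·R1: [0, -10, -5, 5]
R3 ← R3 + (2)·R1: [0, -10, -5, 5]
R3 ← R3 − R2: [0, 0, 0, 0]
Echelon form has 2 nonzero rows, so rank(B) = 2.
The rank gives the maximum number of linearly independent rows: 2.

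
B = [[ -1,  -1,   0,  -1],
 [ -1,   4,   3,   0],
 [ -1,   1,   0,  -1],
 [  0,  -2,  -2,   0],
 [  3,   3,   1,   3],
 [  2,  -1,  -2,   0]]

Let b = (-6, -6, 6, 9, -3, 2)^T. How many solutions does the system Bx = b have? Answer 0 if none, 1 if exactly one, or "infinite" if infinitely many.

Row reduce the augmented matrix [B | b].
R2 ← R2 − R1: [0, 5, 3, 1, 0]
R3 ← R3 − R1: [0, 2, 0, 0, 12]
R5 ← R5 + (3)·R1: [0, 0, 1, 0, -21]
R6 ← R6 + (2)·R1: [0, -3, -2, -2, -10]
R3 ← R3 − (2/5)·R2: [0, 0, -6/5, -2/5, 12]
R4 ← R4 + (2/5)·R2: [0, 0, -4/5, 2/5, 9]
R6 ← R6 + (3/5)·R2: [0, 0, -1/5, -7/5, -10]
R4 ← R4 − (2/3)·R3: [0, 0, 0, 2/3, 1]
R5 ← R5 + (5/6)·R3: [0, 0, 0, -1/3, -11]
R6 ← R6 − (1/6)·R3: [0, 0, 0, -4/3, -12]
R5 ← R5 + (1/2)·R4: [0, 0, 0, 0, -21/2]
R6 ← R6 + (2)·R4: [0, 0, 0, 0, -10]
R6 ← R6 − (20/21)·R5: [0, 0, 0, 0, 0]
The echelon form has 5 nonzero rows; the last pivot sits in the augmented column, so rank(B) = 4 but rank([B|b]) = 5.
Since the ranks differ, the system is inconsistent.
It has no solutions.

0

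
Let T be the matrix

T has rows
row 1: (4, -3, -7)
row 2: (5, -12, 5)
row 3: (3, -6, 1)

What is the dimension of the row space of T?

Row reduce to echelon form.
R2 ← R2 − (5/4)·R1: [0, -33/4, 55/4]
R3 ← R3 − (3/4)·R1: [0, -15/4, 25/4]
R3 ← R3 − (5/11)·R2: [0, 0, 0]
Echelon form has 2 nonzero rows, so rank(T) = 2.
The row space has dimension equal to the rank: 2.

2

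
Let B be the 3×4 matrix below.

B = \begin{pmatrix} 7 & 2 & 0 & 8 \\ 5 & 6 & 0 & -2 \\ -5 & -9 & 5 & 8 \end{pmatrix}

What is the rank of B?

Row reduce to echelon form.
R2 ← R2 − (5/7)·R1: [0, 32/7, 0, -54/7]
R3 ← R3 + (5/7)·R1: [0, -53/7, 5, 96/7]
R3 ← R3 + (53/32)·R2: [0, 0, 5, 15/16]
Echelon form has 3 nonzero rows, so rank(B) = 3.

3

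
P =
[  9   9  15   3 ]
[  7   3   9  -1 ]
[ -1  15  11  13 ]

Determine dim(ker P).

1

Row reduce to echelon form.
R2 ← R2 − (7/9)·R1: [0, -4, -8/3, -10/3]
R3 ← R3 + (1/9)·R1: [0, 16, 38/3, 40/3]
R3 ← R3 + (4)·R2: [0, 0, 2, 0]
3 nonzero rows, so rank(P) = 3.
P has 4 columns; by rank–nullity, nullity = 4 − 3 = 1.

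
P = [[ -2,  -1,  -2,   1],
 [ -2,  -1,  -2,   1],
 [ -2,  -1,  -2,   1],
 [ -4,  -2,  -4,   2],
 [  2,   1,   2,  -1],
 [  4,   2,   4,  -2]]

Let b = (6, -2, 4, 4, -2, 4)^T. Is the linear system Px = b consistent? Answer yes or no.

no

Row reduce the augmented matrix [P | b].
R2 ← R2 − R1: [0, 0, 0, 0, -8]
R3 ← R3 − R1: [0, 0, 0, 0, -2]
R4 ← R4 − (2)·R1: [0, 0, 0, 0, -8]
R5 ← R5 + R1: [0, 0, 0, 0, 4]
R6 ← R6 + (2)·R1: [0, 0, 0, 0, 16]
R3 ← R3 − (1/4)·R2: [0, 0, 0, 0, 0]
R4 ← R4 − R2: [0, 0, 0, 0, 0]
R5 ← R5 + (1/2)·R2: [0, 0, 0, 0, 0]
R6 ← R6 + (2)·R2: [0, 0, 0, 0, 0]
The echelon form has 2 nonzero rows; the last pivot sits in the augmented column, so rank(P) = 1 but rank([P|b]) = 2.
Since the ranks differ, the system is inconsistent.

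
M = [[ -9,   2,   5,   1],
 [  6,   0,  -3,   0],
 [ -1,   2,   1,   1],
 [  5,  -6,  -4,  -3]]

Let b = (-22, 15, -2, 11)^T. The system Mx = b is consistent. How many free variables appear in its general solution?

2

Row reduce the augmented matrix [M | b].
R2 ← R2 + (2/3)·R1: [0, 4/3, 1/3, 2/3, 1/3]
R3 ← R3 − (1/9)·R1: [0, 16/9, 4/9, 8/9, 4/9]
R4 ← R4 + (5/9)·R1: [0, -44/9, -11/9, -22/9, -11/9]
R3 ← R3 − (4/3)·R2: [0, 0, 0, 0, 0]
R4 ← R4 + (11/3)·R2: [0, 0, 0, 0, 0]
The echelon form has 2 nonzero rows, and every pivot lies in the first 4 columns, so rank(M) = rank([M|b]) = 2.
The system is consistent.
Free variables = (unknowns) − (rank) = 4 − 2 = 2.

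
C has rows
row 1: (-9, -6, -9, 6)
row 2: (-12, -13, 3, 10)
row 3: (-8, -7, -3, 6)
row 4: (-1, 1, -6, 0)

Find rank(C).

Row reduce to echelon form.
R2 ← R2 − (4/3)·R1: [0, -5, 15, 2]
R3 ← R3 − (8/9)·R1: [0, -5/3, 5, 2/3]
R4 ← R4 − (1/9)·R1: [0, 5/3, -5, -2/3]
R3 ← R3 − (1/3)·R2: [0, 0, 0, 0]
R4 ← R4 + (1/3)·R2: [0, 0, 0, 0]
Echelon form has 2 nonzero rows, so rank(C) = 2.

2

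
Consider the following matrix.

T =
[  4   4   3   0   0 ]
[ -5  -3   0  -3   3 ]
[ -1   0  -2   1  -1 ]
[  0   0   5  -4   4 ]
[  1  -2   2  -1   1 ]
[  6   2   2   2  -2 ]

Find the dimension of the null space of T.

Row reduce to echelon form.
R2 ← R2 + (5/4)·R1: [0, 2, 15/4, -3, 3]
R3 ← R3 + (1/4)·R1: [0, 1, -5/4, 1, -1]
R5 ← R5 − (1/4)·R1: [0, -3, 5/4, -1, 1]
R6 ← R6 − (3/2)·R1: [0, -4, -5/2, 2, -2]
R3 ← R3 − (1/2)·R2: [0, 0, -25/8, 5/2, -5/2]
R5 ← R5 + (3/2)·R2: [0, 0, 55/8, -11/2, 11/2]
R6 ← R6 + (2)·R2: [0, 0, 5, -4, 4]
R4 ← R4 + (8/5)·R3: [0, 0, 0, 0, 0]
R5 ← R5 + (11/5)·R3: [0, 0, 0, 0, 0]
R6 ← R6 + (8/5)·R3: [0, 0, 0, 0, 0]
3 nonzero rows, so rank(T) = 3.
T has 5 columns; by rank–nullity, nullity = 5 − 3 = 2.

2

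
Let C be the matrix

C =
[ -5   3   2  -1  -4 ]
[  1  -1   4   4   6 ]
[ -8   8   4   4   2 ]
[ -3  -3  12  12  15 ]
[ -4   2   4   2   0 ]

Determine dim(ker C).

Row reduce to echelon form.
R2 ← R2 + (1/5)·R1: [0, -2/5, 22/5, 19/5, 26/5]
R3 ← R3 − (8/5)·R1: [0, 16/5, 4/5, 28/5, 42/5]
R4 ← R4 − (3/5)·R1: [0, -24/5, 54/5, 63/5, 87/5]
R5 ← R5 − (4/5)·R1: [0, -2/5, 12/5, 14/5, 16/5]
R3 ← R3 + (8)·R2: [0, 0, 36, 36, 50]
R4 ← R4 − (12)·R2: [0, 0, -42, -33, -45]
R5 ← R5 − R2: [0, 0, -2, -1, -2]
R4 ← R4 + (7/6)·R3: [0, 0, 0, 9, 40/3]
R5 ← R5 + (1/18)·R3: [0, 0, 0, 1, 7/9]
R5 ← R5 − (1/9)·R4: [0, 0, 0, 0, -19/27]
5 nonzero rows, so rank(C) = 5.
C has 5 columns; by rank–nullity, nullity = 5 − 5 = 0.

0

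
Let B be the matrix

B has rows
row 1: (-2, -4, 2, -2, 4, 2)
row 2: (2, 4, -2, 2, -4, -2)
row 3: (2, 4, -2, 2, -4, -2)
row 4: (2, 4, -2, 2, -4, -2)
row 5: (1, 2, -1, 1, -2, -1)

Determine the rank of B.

1

Row reduce to echelon form.
R2 ← R2 + R1: [0, 0, 0, 0, 0, 0]
R3 ← R3 + R1: [0, 0, 0, 0, 0, 0]
R4 ← R4 + R1: [0, 0, 0, 0, 0, 0]
R5 ← R5 + (1/2)·R1: [0, 0, 0, 0, 0, 0]
Echelon form has 1 nonzero row, so rank(B) = 1.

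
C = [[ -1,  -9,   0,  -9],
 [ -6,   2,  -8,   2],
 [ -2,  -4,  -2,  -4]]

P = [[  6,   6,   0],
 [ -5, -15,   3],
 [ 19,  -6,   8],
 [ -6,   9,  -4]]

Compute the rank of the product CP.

First compute CP:
[[ 93,  48,   9],
 [-210,   0, -66],
 [ -6,  24, -12]]
Now row reduce the product.
R2 ← R2 + (70/31)·R1: [0, 3360/31, -1416/31]
R3 ← R3 + (2/31)·R1: [0, 840/31, -354/31]
R3 ← R3 − (1/4)·R2: [0, 0, 0]
2 nonzero rows, so rank(CP) = 2.

2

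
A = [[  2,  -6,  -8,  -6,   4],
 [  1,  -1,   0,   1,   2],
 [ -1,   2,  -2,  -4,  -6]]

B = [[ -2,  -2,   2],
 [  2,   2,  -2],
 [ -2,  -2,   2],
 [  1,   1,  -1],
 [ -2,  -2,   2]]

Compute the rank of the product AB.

First compute AB:
[[-14, -14,  14],
 [ -7,  -7,   7],
 [ 18,  18, -18]]
Now row reduce the product.
R2 ← R2 − (1/2)·R1: [0, 0, 0]
R3 ← R3 + (9/7)·R1: [0, 0, 0]
1 nonzero row, so rank(AB) = 1.

1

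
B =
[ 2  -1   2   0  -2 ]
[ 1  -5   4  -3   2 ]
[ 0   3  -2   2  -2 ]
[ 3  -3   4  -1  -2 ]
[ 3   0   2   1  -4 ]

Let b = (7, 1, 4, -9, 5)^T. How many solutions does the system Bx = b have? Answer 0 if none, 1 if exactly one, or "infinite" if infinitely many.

0

Row reduce the augmented matrix [B | b].
R2 ← R2 − (1/2)·R1: [0, -9/2, 3, -3, 3, -5/2]
R4 ← R4 − (3/2)·R1: [0, -3/2, 1, -1, 1, -39/2]
R5 ← R5 − (3/2)·R1: [0, 3/2, -1, 1, -1, -11/2]
R3 ← R3 + (2/3)·R2: [0, 0, 0, 0, 0, 7/3]
R4 ← R4 − (1/3)·R2: [0, 0, 0, 0, 0, -56/3]
R5 ← R5 + (1/3)·R2: [0, 0, 0, 0, 0, -19/3]
R4 ← R4 + (8)·R3: [0, 0, 0, 0, 0, 0]
R5 ← R5 + (19/7)·R3: [0, 0, 0, 0, 0, 0]
The echelon form has 3 nonzero rows; the last pivot sits in the augmented column, so rank(B) = 2 but rank([B|b]) = 3.
Since the ranks differ, the system is inconsistent.
It has no solutions.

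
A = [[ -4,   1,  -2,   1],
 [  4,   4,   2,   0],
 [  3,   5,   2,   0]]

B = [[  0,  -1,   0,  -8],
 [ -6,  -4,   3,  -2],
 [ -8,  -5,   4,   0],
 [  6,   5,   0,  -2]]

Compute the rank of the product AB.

3

First compute AB:
[[ 16,  15,  -5,  28],
 [-40, -30,  20, -40],
 [-46, -33,  23, -34]]
Now row reduce the product.
R2 ← R2 + (5/2)·R1: [0, 15/2, 15/2, 30]
R3 ← R3 + (23/8)·R1: [0, 81/8, 69/8, 93/2]
R3 ← R3 − (27/20)·R2: [0, 0, -3/2, 6]
3 nonzero rows, so rank(AB) = 3.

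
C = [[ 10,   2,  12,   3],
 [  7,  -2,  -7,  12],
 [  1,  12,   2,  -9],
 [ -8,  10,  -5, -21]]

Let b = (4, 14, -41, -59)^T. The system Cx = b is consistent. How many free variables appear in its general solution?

Row reduce the augmented matrix [C | b].
R2 ← R2 − (7/10)·R1: [0, -17/5, -77/5, 99/10, 56/5]
R3 ← R3 − (1/10)·R1: [0, 59/5, 4/5, -93/10, -207/5]
R4 ← R4 + (4/5)·R1: [0, 58/5, 23/5, -93/5, -279/5]
R3 ← R3 + (59/17)·R2: [0, 0, -895/17, 426/17, -43/17]
R4 ← R4 + (58/17)·R2: [0, 0, -815/17, 258/17, -299/17]
R4 ← R4 − (163/179)·R3: [0, 0, 0, -1368/179, -2736/179]
The echelon form has 4 nonzero rows, and every pivot lies in the first 4 columns, so rank(C) = rank([C|b]) = 4.
The system is consistent.
Free variables = (unknowns) − (rank) = 4 − 4 = 0.

0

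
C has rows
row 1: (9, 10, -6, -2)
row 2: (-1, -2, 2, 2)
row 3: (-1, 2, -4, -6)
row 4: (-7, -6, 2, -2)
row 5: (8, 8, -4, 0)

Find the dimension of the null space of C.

Row reduce to echelon form.
R2 ← R2 + (1/9)·R1: [0, -8/9, 4/3, 16/9]
R3 ← R3 + (1/9)·R1: [0, 28/9, -14/3, -56/9]
R4 ← R4 + (7/9)·R1: [0, 16/9, -8/3, -32/9]
R5 ← R5 − (8/9)·R1: [0, -8/9, 4/3, 16/9]
R3 ← R3 + (7/2)·R2: [0, 0, 0, 0]
R4 ← R4 + (2)·R2: [0, 0, 0, 0]
R5 ← R5 − R2: [0, 0, 0, 0]
2 nonzero rows, so rank(C) = 2.
C has 4 columns; by rank–nullity, nullity = 4 − 2 = 2.

2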